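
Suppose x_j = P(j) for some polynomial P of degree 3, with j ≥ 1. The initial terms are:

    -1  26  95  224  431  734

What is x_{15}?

1st diffs: 27, 69, 129, 207, 303.
2nd diffs: 42, 60, 78, 96.
3rd diffs: 18, 18, 18 (constant).
So x_j = 3j^3 + 3j^2 - 3j - 4.
Evaluating at j = 15 gives x_{15} = 10751.

10751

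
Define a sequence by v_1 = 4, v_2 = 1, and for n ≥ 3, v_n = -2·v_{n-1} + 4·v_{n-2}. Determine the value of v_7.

1024

Compute successive terms:
v_3 = 14;  v_4 = -24;  v_5 = 104;  v_6 = -304;  v_7 = 1024.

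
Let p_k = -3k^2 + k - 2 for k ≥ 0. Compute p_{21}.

-1304

p_{21} = -3·21^2 + 1·21 - 2 = -1304.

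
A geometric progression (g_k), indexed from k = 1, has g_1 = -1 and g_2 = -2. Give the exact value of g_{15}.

-16384

Common ratio r = 2.
g_k = (-1)·2^(k-1).
g_{15} = (-1)·2^14 = -16384.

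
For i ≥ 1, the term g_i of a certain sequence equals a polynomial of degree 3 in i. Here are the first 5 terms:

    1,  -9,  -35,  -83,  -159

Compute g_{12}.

1st diffs: -10, -26, -48, -76.
2nd diffs: -16, -22, -28.
3rd diffs: -6, -6 (constant).
So g_i = -i^3 - 2i^2 + 3i + 1.
Evaluating at i = 12 gives g_{12} = -1979.

-1979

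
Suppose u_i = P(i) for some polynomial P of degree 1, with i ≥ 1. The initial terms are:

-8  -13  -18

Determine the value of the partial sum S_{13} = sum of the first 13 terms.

-494

1st diffs: -5, -5 (constant).
So u_i = -5i - 3.
Continuing: …, -23, -28, -33, -38, …, u_{13} = -68.
Summing i = 1..13 (13 terms) gives -494.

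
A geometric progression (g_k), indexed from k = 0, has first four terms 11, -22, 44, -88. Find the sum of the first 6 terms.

-231

Common ratio r = -2.
g_k = 11·(-2)^(k-0).
S = 11·((-2)^6 - 1)/(-2 - 1) = 11·(64 - 1)/(-3) = -231.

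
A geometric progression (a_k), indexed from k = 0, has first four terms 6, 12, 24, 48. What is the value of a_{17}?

786432

Common ratio r = 2.
a_k = 6·2^(k-0).
a_{17} = 6·2^17 = 786432.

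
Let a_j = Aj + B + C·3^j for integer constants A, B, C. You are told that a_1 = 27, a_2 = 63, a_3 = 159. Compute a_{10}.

295311

Plug in j = 1, 2, 3: A + B + 3C = 27; 2A + B + 9C = 63; 3A + B + 27C = 159.
Subtracting the first from the second: A + 6C = 36.
Subtracting the second from the third: A + 18C = 96.
Solving: C = 5, A = 6, then B = 6.
Therefore a_{10} = 60 + 6 + 5·59049 = 295311.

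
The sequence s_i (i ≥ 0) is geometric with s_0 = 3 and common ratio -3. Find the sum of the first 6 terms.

-546

s_i = 3·(-3)^(i-0).
S = 3·((-3)^6 - 1)/(-3 - 1) = 3·(729 - 1)/(-4) = -546.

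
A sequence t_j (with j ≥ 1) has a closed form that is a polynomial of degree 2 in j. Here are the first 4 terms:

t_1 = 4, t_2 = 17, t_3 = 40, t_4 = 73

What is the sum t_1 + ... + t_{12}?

3106

1st diffs: 13, 23, 33.
2nd diffs: 10, 10 (constant).
Newton forward-difference form: t_j = 4 + 13·C(j-1,1) + 10·C(j-1,2).
Continuing: …, 116, 169, 232, 305, …, t_{12} = 697.
Summing j = 1..12 (12 terms) gives 3106.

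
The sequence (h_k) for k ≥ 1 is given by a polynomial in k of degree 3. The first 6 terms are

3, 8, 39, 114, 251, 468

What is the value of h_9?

1779

1st diffs: 5, 31, 75, 137, 217.
2nd diffs: 26, 44, 62, 80.
3rd diffs: 18, 18, 18 (constant).
So h_k = 3k^3 - 5k^2 - k + 6.
Evaluating at k = 9 gives h_9 = 1779.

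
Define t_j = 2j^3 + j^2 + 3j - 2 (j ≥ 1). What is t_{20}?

t_{20} = 2·20^3 + 1·20^2 + 3·20 - 2 = 16458.

16458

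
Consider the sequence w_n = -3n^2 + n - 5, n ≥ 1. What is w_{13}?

w_{13} = -3·13^2 + 1·13 - 5 = -499.

-499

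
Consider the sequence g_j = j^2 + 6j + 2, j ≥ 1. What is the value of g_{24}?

722

g_{24} = 1·24^2 + 6·24 + 2 = 722.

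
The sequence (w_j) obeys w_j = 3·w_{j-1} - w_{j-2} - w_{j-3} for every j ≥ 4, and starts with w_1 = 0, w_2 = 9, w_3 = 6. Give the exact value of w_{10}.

513

Compute successive terms:
w_4 = 9; w_5 = 12; w_6 = 21; w_7 = 42; w_8 = 93; w_9 = 216; w_{10} = 513.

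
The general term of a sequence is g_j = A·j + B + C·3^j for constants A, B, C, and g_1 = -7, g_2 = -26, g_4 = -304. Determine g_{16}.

Plug in j = 1, 2, 4: A + B + 3C = -7; 2A + B + 9C = -26; 4A + B + 81C = -304.
Subtracting the first from the second: A + 6C = -19.
Subtracting the second from the third: 2A + 72C = -278.
Solving: C = -4, A = 5, then B = 0.
So g_j = 5·j + 0 + (-4)·3^j; at j=16 this is -172186804.

-172186804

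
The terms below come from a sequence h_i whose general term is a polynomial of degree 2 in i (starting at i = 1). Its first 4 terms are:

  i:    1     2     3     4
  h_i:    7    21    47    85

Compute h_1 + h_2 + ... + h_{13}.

4615

1st diffs: 14, 26, 38.
2nd diffs: 12, 12 (constant).
Newton forward-difference form: h_i = 7 + 14·C(i-1,1) + 12·C(i-1,2).
Continuing: …, 135, 197, 271, 357, …, h_{13} = 967.
Summing i = 1..13 (13 terms) gives 4615.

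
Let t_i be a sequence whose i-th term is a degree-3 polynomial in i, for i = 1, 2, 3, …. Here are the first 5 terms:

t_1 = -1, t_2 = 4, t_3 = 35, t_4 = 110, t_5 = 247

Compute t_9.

1st diffs: 5, 31, 75, 137.
2nd diffs: 26, 44, 62.
3rd diffs: 18, 18 (constant).
So t_i = 3i^3 - 5i^2 - i + 2.
Evaluating at i = 9 gives t_9 = 1775.

1775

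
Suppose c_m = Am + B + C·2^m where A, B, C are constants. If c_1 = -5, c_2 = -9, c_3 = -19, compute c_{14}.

-49125

At m = 1, 2, 3: A + B + 2C = -5; 2A + B + 4C = -9; 3A + B + 8C = -19.
Subtracting the first from the second: A + 2C = -4.
Subtracting the second from the third: A + 4C = -10.
Solving: C = -3, A = 2, then B = -1.
Therefore c_{14} = 28 + (-1) + (-3)·16384 = -49125.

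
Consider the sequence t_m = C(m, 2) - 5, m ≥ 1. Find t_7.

C(7, 2) = 21, so t_7 = 16.

16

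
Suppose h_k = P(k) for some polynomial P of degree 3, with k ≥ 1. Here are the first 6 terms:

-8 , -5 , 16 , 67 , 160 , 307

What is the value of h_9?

1st diffs: 3, 21, 51, 93, 147.
2nd diffs: 18, 30, 42, 54.
3rd diffs: 12, 12, 12 (constant).
Newton forward-difference form: h_k = -8 + 3·C(k-1,1) + 18·C(k-1,2) + 12·C(k-1,3).
At k = 9: k-1 = 8, so h_9 = -8 + 24 + 504 + 672 = 1192.

1192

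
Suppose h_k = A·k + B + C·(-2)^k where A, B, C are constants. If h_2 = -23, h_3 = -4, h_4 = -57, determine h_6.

-163

At k = 2, 3, 4: 2A + B + 4C = -23; 3A + B - 8C = -4; 4A + B + 16C = -57.
Subtracting the first from the second: A - 12C = 19.
Subtracting the second from the third: A + 24C = -53.
Solving: C = -2, A = -5, then B = -5.
Therefore h_6 = -30 + (-5) + (-2)·64 = -163.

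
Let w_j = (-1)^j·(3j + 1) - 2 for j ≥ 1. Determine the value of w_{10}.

(-1)^10 = 1; 3j + 1 at j=10 is 31; so w_{10} = 29.

29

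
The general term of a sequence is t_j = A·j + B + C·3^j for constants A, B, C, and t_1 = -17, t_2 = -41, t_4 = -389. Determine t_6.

-3617

Plug in j = 1, 2, 4: A + B + 3C = -17; 2A + B + 9C = -41; 4A + B + 81C = -389.
Subtracting the first from the second: A + 6C = -24.
Subtracting the second from the third: 2A + 72C = -348.
Solving: C = -5, A = 6, then B = -8.
Hence t_6 = 6·6 + (-8) + (-5)·729 = -3617.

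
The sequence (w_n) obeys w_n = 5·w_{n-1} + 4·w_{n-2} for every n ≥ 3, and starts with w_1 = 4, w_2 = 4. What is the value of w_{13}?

1254417764

Iterate the recurrence:
w_3 = 36; w_4 = 196; w_5 = 1124; …; w_{10} = 6768004; w_{11} = 38588196; w_{12} = 220012996; w_{13} = 1254417764.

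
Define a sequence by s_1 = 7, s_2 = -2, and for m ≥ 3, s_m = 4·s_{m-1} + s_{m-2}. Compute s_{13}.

-2594329

Compute successive terms:
s_3 = -1, s_4 = -6, s_5 = -25, …, s_{10} = -34130, s_{11} = -144577, s_{12} = -612438, s_{13} = -2594329.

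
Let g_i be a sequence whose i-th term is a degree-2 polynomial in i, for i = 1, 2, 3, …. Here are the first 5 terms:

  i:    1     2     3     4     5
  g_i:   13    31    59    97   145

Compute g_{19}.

1867

1st diffs: 18, 28, 38, 48.
2nd diffs: 10, 10, 10 (constant).
So g_i = 5i^2 + 3i + 5.
Evaluating at i = 19 gives g_{19} = 1867.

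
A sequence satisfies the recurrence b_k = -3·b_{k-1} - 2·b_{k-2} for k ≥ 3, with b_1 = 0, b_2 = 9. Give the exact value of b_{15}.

-147447

Compute successive terms:
b_3 = -27, b_4 = 63, b_5 = -135, …, b_{12} = 18423, b_{13} = -36855, b_{14} = 73719, b_{15} = -147447.
(Characteristic roots are -1 and -2.)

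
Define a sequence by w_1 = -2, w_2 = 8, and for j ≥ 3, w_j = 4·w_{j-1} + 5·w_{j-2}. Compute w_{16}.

30517578128

w_3 = 22; w_4 = 128; w_5 = 622; …; w_{13} = 244140622; w_{14} = 1220703128; w_{15} = 6103515622; w_{16} = 30517578128.
(Characteristic roots are 5 and -1.)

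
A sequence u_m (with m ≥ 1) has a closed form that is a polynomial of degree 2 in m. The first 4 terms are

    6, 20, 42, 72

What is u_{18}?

1st diffs: 14, 22, 30.
2nd diffs: 8, 8 (constant).
Newton forward-difference form: u_m = 6 + 14·C(m-1,1) + 8·C(m-1,2).
At m = 18: m-1 = 17, so u_{18} = 6 + 238 + 1088 = 1332.

1332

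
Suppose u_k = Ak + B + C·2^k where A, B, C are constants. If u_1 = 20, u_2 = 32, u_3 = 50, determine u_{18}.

786548

At k = 1, 2, 3: A + B + 2C = 20; 2A + B + 4C = 32; 3A + B + 8C = 50.
Subtracting the first from the second: A + 2C = 12.
Subtracting the second from the third: A + 4C = 18.
Solving: C = 3, A = 6, then B = 8.
Therefore u_{18} = 108 + 8 + 3·262144 = 786548.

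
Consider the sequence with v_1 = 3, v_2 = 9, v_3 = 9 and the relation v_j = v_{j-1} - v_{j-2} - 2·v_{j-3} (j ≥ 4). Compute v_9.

201

Iterate the recurrence:
v_4 = -6  v_5 = -33  v_6 = -45  v_7 = 0  v_8 = 111  v_9 = 201.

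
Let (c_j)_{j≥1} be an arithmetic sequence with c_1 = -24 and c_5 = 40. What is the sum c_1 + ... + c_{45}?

14760

Common difference d = (40 - (-24)) / (5 - 1) = 16.
c_j = -24 + (j - 1)·16.
c_{45} = 680; S = 45·(-24 + 680)/2 = 14760.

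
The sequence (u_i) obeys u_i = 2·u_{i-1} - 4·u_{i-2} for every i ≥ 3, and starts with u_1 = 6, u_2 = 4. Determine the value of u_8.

Applying the relation repeatedly:
u_3 = -16  u_4 = -48  u_5 = -32  u_6 = 128  u_7 = 384  u_8 = 256.

256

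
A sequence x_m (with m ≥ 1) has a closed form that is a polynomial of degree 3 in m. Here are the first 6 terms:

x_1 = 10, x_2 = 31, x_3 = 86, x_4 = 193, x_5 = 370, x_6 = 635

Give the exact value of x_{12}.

1st diffs: 21, 55, 107, 177, 265.
2nd diffs: 34, 52, 70, 88.
3rd diffs: 18, 18, 18 (constant).
Newton forward-difference form: x_m = 10 + 21·C(m-1,1) + 34·C(m-1,2) + 18·C(m-1,3).
At m = 12: m-1 = 11, so x_{12} = 10 + 231 + 1870 + 2970 = 5081.

5081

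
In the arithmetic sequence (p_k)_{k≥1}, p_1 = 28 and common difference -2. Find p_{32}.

p_k = 28 + (k - 1)·(-2).
p_{32} = 28 + 31·(-2) = -34.

-34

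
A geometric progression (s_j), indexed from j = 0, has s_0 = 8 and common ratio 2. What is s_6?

s_j = 8·2^(j-0).
s_6 = 8·2^6 = 512.

512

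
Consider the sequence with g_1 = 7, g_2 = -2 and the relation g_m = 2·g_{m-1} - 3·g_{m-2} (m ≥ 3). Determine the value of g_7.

Compute successive terms:
g_3 = -25;  g_4 = -44;  g_5 = -13;  g_6 = 106;  g_7 = 251.

251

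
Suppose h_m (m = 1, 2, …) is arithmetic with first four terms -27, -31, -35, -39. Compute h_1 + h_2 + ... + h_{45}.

Common difference d = -4.
h_m = -27 + (m - 1)·(-4).
h_{45} = -203; S = 45·(-27 + (-203))/2 = -5175.

-5175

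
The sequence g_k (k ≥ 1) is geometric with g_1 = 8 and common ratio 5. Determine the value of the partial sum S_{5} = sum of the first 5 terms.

g_k = 8·5^(k-1).
S = 8·(5^5 - 1)/(5 - 1) = 8·(3125 - 1)/(4) = 6248.

6248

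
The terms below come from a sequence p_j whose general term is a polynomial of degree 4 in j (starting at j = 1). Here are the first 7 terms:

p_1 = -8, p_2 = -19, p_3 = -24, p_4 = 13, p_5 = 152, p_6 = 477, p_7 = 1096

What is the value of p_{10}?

6157

1st diffs: -11, -5, 37, 139, 325, 619.
2nd diffs: 6, 42, 102, 186, 294.
3rd diffs: 36, 60, 84, 108.
4th diffs: 24, 24, 24 (constant).
Newton forward-difference form: p_j = -8 + (-11)·C(j-1,1) + 6·C(j-1,2) + 36·C(j-1,3) + 24·C(j-1,4).
At j = 10: j-1 = 9, so p_{10} = -8 - 99 + 216 + 3024 + 3024 = 6157.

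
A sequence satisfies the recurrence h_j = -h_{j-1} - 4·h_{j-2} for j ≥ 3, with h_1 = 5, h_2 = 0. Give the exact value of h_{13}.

-19780

Step forward from the initial values:
h_3 = -20, h_4 = 20, h_5 = 60, …, h_{10} = -2380, h_{11} = 3420, h_{12} = 6100, h_{13} = -19780.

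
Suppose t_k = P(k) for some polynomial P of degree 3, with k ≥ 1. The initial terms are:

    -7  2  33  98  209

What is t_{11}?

1st diffs: 9, 31, 65, 111.
2nd diffs: 22, 34, 46.
3rd diffs: 12, 12 (constant).
So t_k = 2k^3 - k^2 - 2k - 6.
Evaluating at k = 11 gives t_{11} = 2513.

2513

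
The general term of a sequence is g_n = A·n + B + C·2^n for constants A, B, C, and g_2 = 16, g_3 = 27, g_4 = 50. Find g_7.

383

Write the equations: 2A + B + 4C = 16; 3A + B + 8C = 27; 4A + B + 16C = 50.
Subtracting the first from the second: A + 4C = 11.
Subtracting the second from the third: A + 8C = 23.
Solving: C = 3, A = -1, then B = 6.
So g_n = -1·n + 6 + 3·2^n; at n=7 this is 383.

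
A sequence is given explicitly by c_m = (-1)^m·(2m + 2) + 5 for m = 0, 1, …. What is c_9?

-15

(-1)^9 = -1; 2m + 2 at m=9 is 20; so c_9 = -15.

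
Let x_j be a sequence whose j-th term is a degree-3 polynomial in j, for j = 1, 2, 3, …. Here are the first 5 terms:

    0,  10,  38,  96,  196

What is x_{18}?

1st diffs: 10, 28, 58, 100.
2nd diffs: 18, 30, 42.
3rd diffs: 12, 12 (constant).
Newton forward-difference form: x_j = 10·C(j-1,1) + 18·C(j-1,2) + 12·C(j-1,3).
At j = 18: j-1 = 17, so x_{18} = 170 + 2448 + 8160 = 10778.

10778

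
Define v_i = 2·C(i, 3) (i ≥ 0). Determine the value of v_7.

70

C(7, 3) = 35, so v_7 = 70.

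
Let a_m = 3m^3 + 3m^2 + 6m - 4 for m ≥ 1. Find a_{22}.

33524

a_{22} = 3·22^3 + 3·22^2 + 6·22 - 4 = 33524.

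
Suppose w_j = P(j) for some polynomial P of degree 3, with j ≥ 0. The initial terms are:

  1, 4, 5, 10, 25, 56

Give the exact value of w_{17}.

3860

1st diffs: 3, 1, 5, 15, 31.
2nd diffs: -2, 4, 10, 16.
3rd diffs: 6, 6, 6 (constant).
So w_j = j^3 - 4j^2 + 6j + 1.
Evaluating at j = 17 gives w_{17} = 3860.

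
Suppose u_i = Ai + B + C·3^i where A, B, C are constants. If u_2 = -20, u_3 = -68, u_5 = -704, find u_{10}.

At i = 2, 3, 5: 2A + B + 9C = -20; 3A + B + 27C = -68; 5A + B + 243C = -704.
Subtracting the first from the second: A + 18C = -48.
Subtracting the second from the third: 2A + 216C = -636.
Solving: C = -3, A = 6, then B = -5.
So u_i = 6·i + (-5) + (-3)·3^i; at i=10 this is -177092.

-177092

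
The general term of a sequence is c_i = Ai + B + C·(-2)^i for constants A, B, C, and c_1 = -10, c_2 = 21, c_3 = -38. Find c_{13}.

-40948

At i = 1, 2, 3: A + B - 2C = -10; 2A + B + 4C = 21; 3A + B - 8C = -38.
Subtracting the first from the second: A + 6C = 31.
Subtracting the second from the third: A - 12C = -59.
Solving: C = 5, A = 1, then B = -1.
Therefore c_{13} = 13 + (-1) + 5·(-8192) = -40948.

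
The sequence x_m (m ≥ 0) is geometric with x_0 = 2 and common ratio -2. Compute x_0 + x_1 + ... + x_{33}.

-11453246122

x_m = 2·(-2)^(m-0).
S = 2·((-2)^34 - 1)/(-2 - 1) = 2·(17179869184 - 1)/(-3) = -11453246122.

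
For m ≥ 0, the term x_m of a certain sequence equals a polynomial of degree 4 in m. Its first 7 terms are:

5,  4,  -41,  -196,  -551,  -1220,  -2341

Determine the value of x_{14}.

1st diffs: -1, -45, -155, -355, -669, -1121.
2nd diffs: -44, -110, -200, -314, -452.
3rd diffs: -66, -90, -114, -138.
4th diffs: -24, -24, -24 (constant).
Newton forward-difference form: x_m = 5 + (-1)·C(m,1) + (-44)·C(m,2) + (-66)·C(m,3) + (-24)·C(m,4).
At m = 14: m = 14, so x_{14} = 5 - 14 - 4004 - 24024 - 24024 = -52061.

-52061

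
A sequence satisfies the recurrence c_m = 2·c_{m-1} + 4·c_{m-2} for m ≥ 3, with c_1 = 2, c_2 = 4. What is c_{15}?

Applying the relation repeatedly:
c_3 = 16  c_4 = 48  c_5 = 160  …  c_{12} = 589824  c_{13} = 1908736  c_{14} = 6176768  c_{15} = 19988480.

19988480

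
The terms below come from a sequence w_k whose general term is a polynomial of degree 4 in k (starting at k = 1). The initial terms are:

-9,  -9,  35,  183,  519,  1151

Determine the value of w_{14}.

37743

1st diffs: 0, 44, 148, 336, 632.
2nd diffs: 44, 104, 188, 296.
3rd diffs: 60, 84, 108.
4th diffs: 24, 24 (constant).
Newton forward-difference form: w_k = -9 + 44·C(k-1,2) + 60·C(k-1,3) + 24·C(k-1,4).
At k = 14: k-1 = 13, so w_{14} = -9 + 3432 + 17160 + 17160 = 37743.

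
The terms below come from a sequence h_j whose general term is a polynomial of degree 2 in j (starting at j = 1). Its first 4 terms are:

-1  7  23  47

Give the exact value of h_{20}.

1st diffs: 8, 16, 24.
2nd diffs: 8, 8 (constant).
Newton forward-difference form: h_j = -1 + 8·C(j-1,1) + 8·C(j-1,2).
At j = 20: j-1 = 19, so h_{20} = -1 + 152 + 1368 = 1519.

1519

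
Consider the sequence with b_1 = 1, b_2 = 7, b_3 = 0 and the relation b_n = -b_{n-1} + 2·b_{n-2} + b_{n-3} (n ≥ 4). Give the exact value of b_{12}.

Compute successive terms:
b_4 = 15;  b_5 = -8;  b_6 = 38;  b_7 = -39;  b_8 = 107;  b_9 = -147;  b_{10} = 322;  b_{11} = -509;  b_{12} = 1006.

1006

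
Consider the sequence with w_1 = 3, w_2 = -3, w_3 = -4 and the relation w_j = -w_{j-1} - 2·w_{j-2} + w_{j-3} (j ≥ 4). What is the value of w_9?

w_4 = 13  w_5 = -8  w_6 = -22  w_7 = 51  w_8 = -15  w_9 = -109.

-109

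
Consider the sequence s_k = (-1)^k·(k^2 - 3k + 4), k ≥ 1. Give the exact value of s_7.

-32

(-1)^7 = -1; k^2 - 3k + 4 at k=7 is 32; so s_7 = -32.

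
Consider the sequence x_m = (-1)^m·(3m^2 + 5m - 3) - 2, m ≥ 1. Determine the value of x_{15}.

-749

(-1)^15 = -1; 3m^2 + 5m - 3 at m=15 is 747; so x_{15} = -749.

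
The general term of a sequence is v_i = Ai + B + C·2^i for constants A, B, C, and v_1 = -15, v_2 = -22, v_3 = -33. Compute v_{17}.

-262203

At i = 1, 2, 3: A + B + 2C = -15; 2A + B + 4C = -22; 3A + B + 8C = -33.
Subtracting the first from the second: A + 2C = -7.
Subtracting the second from the third: A + 4C = -11.
Solving: C = -2, A = -3, then B = -8.
Hence v_{17} = -3·17 + (-8) + (-2)·131072 = -262203.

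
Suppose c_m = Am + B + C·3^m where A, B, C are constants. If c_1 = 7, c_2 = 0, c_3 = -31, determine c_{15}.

Plug in m = 1, 2, 3: A + B + 3C = 7; 2A + B + 9C = 0; 3A + B + 27C = -31.
Subtracting the first from the second: A + 6C = -7.
Subtracting the second from the third: A + 18C = -31.
Solving: C = -2, A = 5, then B = 8.
Therefore c_{15} = 75 + 8 + (-2)·14348907 = -28697731.

-28697731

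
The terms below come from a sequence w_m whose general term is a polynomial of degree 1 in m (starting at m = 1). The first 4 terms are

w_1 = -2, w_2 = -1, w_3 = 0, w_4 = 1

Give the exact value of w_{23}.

20

1st diffs: 1, 1, 1 (constant).
So w_m = m - 3.
Evaluating at m = 23 gives w_{23} = 20.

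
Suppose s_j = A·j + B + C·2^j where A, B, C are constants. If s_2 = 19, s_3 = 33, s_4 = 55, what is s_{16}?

131167

Plug in j = 2, 3, 4: 2A + B + 4C = 19; 3A + B + 8C = 33; 4A + B + 16C = 55.
Subtracting the first from the second: A + 4C = 14.
Subtracting the second from the third: A + 8C = 22.
Solving: C = 2, A = 6, then B = -1.
So s_j = 6·j + (-1) + 2·2^j; at j=16 this is 131167.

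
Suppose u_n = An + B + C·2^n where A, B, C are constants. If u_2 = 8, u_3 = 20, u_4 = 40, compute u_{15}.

65588

At n = 2, 3, 4: 2A + B + 4C = 8; 3A + B + 8C = 20; 4A + B + 16C = 40.
Subtracting the first from the second: A + 4C = 12.
Subtracting the second from the third: A + 8C = 20.
Solving: C = 2, A = 4, then B = -8.
So u_n = 4·n + (-8) + 2·2^n; at n=15 this is 65588.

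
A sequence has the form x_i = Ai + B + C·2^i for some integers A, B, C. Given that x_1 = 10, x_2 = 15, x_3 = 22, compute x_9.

Write the equations: A + B + 2C = 10; 2A + B + 4C = 15; 3A + B + 8C = 22.
Subtracting the first from the second: A + 2C = 5.
Subtracting the second from the third: A + 4C = 7.
Solving: C = 1, A = 3, then B = 5.
Therefore x_9 = 27 + 5 + 1·512 = 544.

544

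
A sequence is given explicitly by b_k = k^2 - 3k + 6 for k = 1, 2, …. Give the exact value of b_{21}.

b_{21} = 1·21^2 - 3·21 + 6 = 384.

384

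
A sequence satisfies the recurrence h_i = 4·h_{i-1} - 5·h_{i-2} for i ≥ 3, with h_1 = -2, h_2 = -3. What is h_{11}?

-2642

Compute successive terms:
h_3 = -2  h_4 = 7  h_5 = 38  h_6 = 117  h_7 = 278  h_8 = 527  h_9 = 718  h_{10} = 237  h_{11} = -2642.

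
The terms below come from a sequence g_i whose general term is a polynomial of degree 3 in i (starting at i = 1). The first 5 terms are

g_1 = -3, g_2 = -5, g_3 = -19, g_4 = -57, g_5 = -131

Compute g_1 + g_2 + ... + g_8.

1st diffs: -2, -14, -38, -74.
2nd diffs: -12, -24, -36.
3rd diffs: -12, -12 (constant).
Newton forward-difference form: g_i = -3 + (-2)·C(i-1,1) + (-12)·C(i-1,2) + (-12)·C(i-1,3).
Continuing: -253, -435, -689.
Summing i = 1..8 (8 terms) gives -1592.

-1592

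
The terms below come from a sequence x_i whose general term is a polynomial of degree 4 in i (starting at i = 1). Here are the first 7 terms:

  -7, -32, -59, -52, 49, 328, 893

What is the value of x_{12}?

13468

1st diffs: -25, -27, 7, 101, 279, 565.
2nd diffs: -2, 34, 94, 178, 286.
3rd diffs: 36, 60, 84, 108.
4th diffs: 24, 24, 24 (constant).
Newton forward-difference form: x_i = -7 + (-25)·C(i-1,1) + (-2)·C(i-1,2) + 36·C(i-1,3) + 24·C(i-1,4).
At i = 12: i-1 = 11, so x_{12} = -7 - 275 - 110 + 5940 + 7920 = 13468.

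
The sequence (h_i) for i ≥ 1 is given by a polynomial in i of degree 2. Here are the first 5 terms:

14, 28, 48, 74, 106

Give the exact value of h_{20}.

1306

1st diffs: 14, 20, 26, 32.
2nd diffs: 6, 6, 6 (constant).
So h_i = 3i^2 + 5i + 6.
Evaluating at i = 20 gives h_{20} = 1306.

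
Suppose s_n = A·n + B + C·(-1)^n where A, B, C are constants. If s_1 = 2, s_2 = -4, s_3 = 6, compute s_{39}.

Plug in n = 1, 2, 3: A + B - C = 2; 2A + B + C = -4; 3A + B - C = 6.
Subtracting the first from the second: A + 2C = -6.
Subtracting the second from the third: A - 2C = 10.
Solving: C = -4, A = 2, then B = -4.
Hence s_{39} = 2·39 + (-4) + (-4)·(-1) = 78.

78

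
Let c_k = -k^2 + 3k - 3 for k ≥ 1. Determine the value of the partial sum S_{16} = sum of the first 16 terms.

Over k = 1..16: Σk = 136, Σk² = 1496.
Total = (-1)·1496 + (3)·136 + (-3)·16 = -1136.

-1136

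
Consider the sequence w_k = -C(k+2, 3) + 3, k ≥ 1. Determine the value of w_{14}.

C(16, 3) = 560, so w_{14} = -557.

-557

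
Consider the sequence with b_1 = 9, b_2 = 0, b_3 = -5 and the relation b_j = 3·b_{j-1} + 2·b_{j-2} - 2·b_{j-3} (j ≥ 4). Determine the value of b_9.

-15189

Applying the relation repeatedly:
b_4 = -33; b_5 = -109; b_6 = -383; b_7 = -1301; b_8 = -4451; b_9 = -15189.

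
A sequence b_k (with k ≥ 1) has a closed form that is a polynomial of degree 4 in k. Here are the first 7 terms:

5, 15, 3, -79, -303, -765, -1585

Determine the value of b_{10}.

-7753

1st diffs: 10, -12, -82, -224, -462, -820.
2nd diffs: -22, -70, -142, -238, -358.
3rd diffs: -48, -72, -96, -120.
4th diffs: -24, -24, -24 (constant).
Newton forward-difference form: b_k = 5 + 10·C(k-1,1) + (-22)·C(k-1,2) + (-48)·C(k-1,3) + (-24)·C(k-1,4).
At k = 10: k-1 = 9, so b_{10} = 5 + 90 - 792 - 4032 - 3024 = -7753.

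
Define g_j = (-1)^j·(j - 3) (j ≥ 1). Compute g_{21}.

-18

(-1)^21 = -1; j - 3 at j=21 is 18; so g_{21} = -18.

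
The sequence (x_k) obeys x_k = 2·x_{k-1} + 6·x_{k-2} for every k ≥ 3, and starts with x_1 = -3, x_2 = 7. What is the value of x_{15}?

Iterate the recurrence:
x_3 = -4;  x_4 = 34;  x_5 = 44;  …;  x_{12} = 590368;  x_{13} = 2148032;  x_{14} = 7838272;  x_{15} = 28564736.

28564736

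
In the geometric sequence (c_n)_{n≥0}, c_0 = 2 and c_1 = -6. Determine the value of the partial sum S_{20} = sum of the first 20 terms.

Common ratio r = -3.
c_n = 2·(-3)^(n-0).
S = 2·((-3)^20 - 1)/(-3 - 1) = 2·(3486784401 - 1)/(-4) = -1743392200.

-1743392200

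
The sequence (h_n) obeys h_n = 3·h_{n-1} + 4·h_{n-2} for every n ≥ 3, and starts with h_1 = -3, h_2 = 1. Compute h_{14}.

Iterate the recurrence:
h_3 = -9;  h_4 = -23;  h_5 = -105;  …;  h_{11} = -419433;  h_{12} = -1677719;  h_{13} = -6710889;  h_{14} = -26843543.
(Characteristic roots are 4 and -1.)

-26843543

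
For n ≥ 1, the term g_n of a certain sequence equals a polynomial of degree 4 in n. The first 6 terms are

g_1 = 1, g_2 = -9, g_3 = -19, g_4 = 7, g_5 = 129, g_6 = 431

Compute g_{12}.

13751

1st diffs: -10, -10, 26, 122, 302.
2nd diffs: 0, 36, 96, 180.
3rd diffs: 36, 60, 84.
4th diffs: 24, 24 (constant).
So g_n = n^4 - 4n^3 - n^2 + 6n - 1.
Evaluating at n = 12 gives g_{12} = 13751.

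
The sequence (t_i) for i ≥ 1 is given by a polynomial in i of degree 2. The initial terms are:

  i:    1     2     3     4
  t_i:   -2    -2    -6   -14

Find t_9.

1st diffs: 0, -4, -8.
2nd diffs: -4, -4 (constant).
Newton forward-difference form: t_i = -2 + (-4)·C(i-1,2).
At i = 9: i-1 = 8, so t_9 = -2 - 112 = -114.

-114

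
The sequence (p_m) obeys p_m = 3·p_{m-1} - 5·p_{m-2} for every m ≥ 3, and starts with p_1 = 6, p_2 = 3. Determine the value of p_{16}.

1069122

Compute successive terms:
p_3 = -21; p_4 = -78; p_5 = -129; …; p_{13} = -45354; p_{14} = 97203; p_{15} = 518379; p_{16} = 1069122.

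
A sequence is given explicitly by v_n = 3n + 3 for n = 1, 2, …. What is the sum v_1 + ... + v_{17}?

Over n = 1..17: Σn = 153.
Total = (3)·153 + (3)·17 = 510.

510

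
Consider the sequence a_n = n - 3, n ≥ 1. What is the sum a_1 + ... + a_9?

Over n = 1..9: Σn = 45.
Total = (1)·45 + (-3)·9 = 18.

18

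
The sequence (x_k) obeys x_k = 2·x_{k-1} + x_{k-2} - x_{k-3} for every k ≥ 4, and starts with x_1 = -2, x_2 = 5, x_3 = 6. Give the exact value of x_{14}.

Iterate the recurrence:
x_4 = 19  x_5 = 39  x_6 = 91  …  x_{11} = 5167  x_{12} = 11611  x_{13} = 26089  x_{14} = 58622.

58622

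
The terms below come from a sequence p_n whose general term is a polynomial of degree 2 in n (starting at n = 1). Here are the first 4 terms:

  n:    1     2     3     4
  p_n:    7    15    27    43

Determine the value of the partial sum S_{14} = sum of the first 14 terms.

2282

1st diffs: 8, 12, 16.
2nd diffs: 4, 4 (constant).
Newton forward-difference form: p_n = 7 + 8·C(n-1,1) + 4·C(n-1,2).
Continuing: …, 63, 87, 115, 147, …, p_{14} = 423.
Summing n = 1..14 (14 terms) gives 2282.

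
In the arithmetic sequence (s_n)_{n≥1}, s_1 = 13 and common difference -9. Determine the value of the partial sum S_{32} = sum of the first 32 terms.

s_n = 13 + (n - 1)·(-9).
s_{32} = -266; S = 32·(13 + (-266))/2 = -4048.

-4048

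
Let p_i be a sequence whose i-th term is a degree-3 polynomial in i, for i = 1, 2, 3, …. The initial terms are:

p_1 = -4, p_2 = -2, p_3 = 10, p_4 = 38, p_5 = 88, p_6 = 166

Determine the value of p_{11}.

1186

1st diffs: 2, 12, 28, 50, 78.
2nd diffs: 10, 16, 22, 28.
3rd diffs: 6, 6, 6 (constant).
So p_i = i^3 - i^2 - 2i - 2.
Evaluating at i = 11 gives p_{11} = 1186.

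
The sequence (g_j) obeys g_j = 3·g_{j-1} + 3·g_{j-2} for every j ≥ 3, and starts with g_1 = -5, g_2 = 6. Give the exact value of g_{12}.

Applying the relation repeatedly:
g_3 = 3;  g_4 = 27;  g_5 = 90;  g_6 = 351;  g_7 = 1323;  g_8 = 5022;  g_9 = 19035;  g_{10} = 72171;  g_{11} = 273618;  g_{12} = 1037367.

1037367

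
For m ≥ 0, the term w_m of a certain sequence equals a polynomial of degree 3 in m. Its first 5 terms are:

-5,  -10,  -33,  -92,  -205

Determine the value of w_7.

-1048

1st diffs: -5, -23, -59, -113.
2nd diffs: -18, -36, -54.
3rd diffs: -18, -18 (constant).
Newton forward-difference form: w_m = -5 + (-5)·C(m,1) + (-18)·C(m,2) + (-18)·C(m,3).
At m = 7: m = 7, so w_7 = -5 - 35 - 378 - 630 = -1048.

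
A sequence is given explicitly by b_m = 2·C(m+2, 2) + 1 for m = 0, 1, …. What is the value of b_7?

73

C(9, 2) = 36, so b_7 = 73.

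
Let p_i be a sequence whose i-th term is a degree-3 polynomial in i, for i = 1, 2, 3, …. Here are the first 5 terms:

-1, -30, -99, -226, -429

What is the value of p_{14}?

1st diffs: -29, -69, -127, -203.
2nd diffs: -40, -58, -76.
3rd diffs: -18, -18 (constant).
So p_i = -3i^3 - 2i^2 - 2i + 6.
Evaluating at i = 14 gives p_{14} = -8646.

-8646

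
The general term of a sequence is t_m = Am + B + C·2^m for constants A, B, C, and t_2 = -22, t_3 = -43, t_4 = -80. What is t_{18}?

-1048662

Write the equations: 2A + B + 4C = -22; 3A + B + 8C = -43; 4A + B + 16C = -80.
Subtracting the first from the second: A + 4C = -21.
Subtracting the second from the third: A + 8C = -37.
Solving: C = -4, A = -5, then B = 4.
So t_m = -5·m + 4 + (-4)·2^m; at m=18 this is -1048662.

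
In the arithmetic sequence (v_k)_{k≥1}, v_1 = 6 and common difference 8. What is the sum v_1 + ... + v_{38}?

5852

v_k = 6 + (k - 1)·8.
v_{38} = 302; S = 38·(6 + 302)/2 = 5852.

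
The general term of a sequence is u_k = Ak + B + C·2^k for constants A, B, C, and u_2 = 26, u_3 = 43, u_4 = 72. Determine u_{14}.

At k = 2, 3, 4: 2A + B + 4C = 26; 3A + B + 8C = 43; 4A + B + 16C = 72.
Subtracting the first from the second: A + 4C = 17.
Subtracting the second from the third: A + 8C = 29.
Solving: C = 3, A = 5, then B = 4.
Hence u_{14} = 5·14 + 4 + 3·16384 = 49226.

49226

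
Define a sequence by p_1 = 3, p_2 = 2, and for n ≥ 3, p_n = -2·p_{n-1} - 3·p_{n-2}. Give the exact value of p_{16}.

15320

Applying the relation repeatedly:
p_3 = -13; p_4 = 20; p_5 = -1; …; p_{13} = 3287; p_{14} = -4402; p_{15} = -1057; p_{16} = 15320.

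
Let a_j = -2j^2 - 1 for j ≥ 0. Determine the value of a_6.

-73

a_6 = -2·6^2 - 1 = -73.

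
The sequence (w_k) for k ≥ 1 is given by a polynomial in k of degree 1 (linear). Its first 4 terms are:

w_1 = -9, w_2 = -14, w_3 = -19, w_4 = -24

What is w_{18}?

1st diffs: -5, -5, -5 (constant).
So w_k = -5k - 4.
Evaluating at k = 18 gives w_{18} = -94.

-94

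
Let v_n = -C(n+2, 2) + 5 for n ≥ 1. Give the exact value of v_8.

C(10, 2) = 45, so v_8 = -40.

-40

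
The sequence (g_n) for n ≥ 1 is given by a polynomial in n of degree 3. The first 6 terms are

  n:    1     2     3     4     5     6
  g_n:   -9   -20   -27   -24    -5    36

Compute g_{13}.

1443

1st diffs: -11, -7, 3, 19, 41.
2nd diffs: 4, 10, 16, 22.
3rd diffs: 6, 6, 6 (constant).
Newton forward-difference form: g_n = -9 + (-11)·C(n-1,1) + 4·C(n-1,2) + 6·C(n-1,3).
At n = 13: n-1 = 12, so g_{13} = -9 - 132 + 264 + 1320 = 1443.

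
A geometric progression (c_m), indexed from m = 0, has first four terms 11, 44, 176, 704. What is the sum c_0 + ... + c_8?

Common ratio r = 4.
c_m = 11·4^(m-0).
S = 11·(4^9 - 1)/(4 - 1) = 11·(262144 - 1)/(3) = 961191.

961191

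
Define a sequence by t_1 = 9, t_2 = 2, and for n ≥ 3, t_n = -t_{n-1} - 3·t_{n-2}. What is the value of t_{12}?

Step forward from the initial values:
t_3 = -29, t_4 = 23, t_5 = 64, t_6 = -133, t_7 = -59, t_8 = 458, t_9 = -281, t_{10} = -1093, t_{11} = 1936, t_{12} = 1343.

1343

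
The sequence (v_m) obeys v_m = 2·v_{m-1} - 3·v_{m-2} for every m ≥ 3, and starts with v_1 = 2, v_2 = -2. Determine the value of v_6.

46

Applying the relation repeatedly:
v_3 = -10;  v_4 = -14;  v_5 = 2;  v_6 = 46.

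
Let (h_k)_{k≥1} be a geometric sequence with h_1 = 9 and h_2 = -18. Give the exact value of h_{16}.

Common ratio r = -2.
h_k = 9·(-2)^(k-1).
h_{16} = 9·(-2)^15 = -294912.

-294912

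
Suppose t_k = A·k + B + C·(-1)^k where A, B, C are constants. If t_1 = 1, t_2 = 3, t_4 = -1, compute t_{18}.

At k = 1, 2, 4: A + B - C = 1; 2A + B + C = 3; 4A + B + C = -1.
Subtracting the first from the second: A + 2C = 2.
Subtracting the second from the third: 2A = -4.
Solving: C = 2, A = -2, then B = 5.
So t_k = -2·k + 5 + 2·(-1)^k; at k=18 this is -29.

-29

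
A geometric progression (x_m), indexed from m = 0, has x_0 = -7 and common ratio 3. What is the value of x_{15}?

-100442349

x_m = (-7)·3^(m-0).
x_{15} = (-7)·3^15 = -100442349.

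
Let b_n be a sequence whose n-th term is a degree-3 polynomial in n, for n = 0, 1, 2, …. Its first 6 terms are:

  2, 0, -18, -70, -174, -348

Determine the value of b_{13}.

1st diffs: -2, -18, -52, -104, -174.
2nd diffs: -16, -34, -52, -70.
3rd diffs: -18, -18, -18 (constant).
Newton forward-difference form: b_n = 2 + (-2)·C(n,1) + (-16)·C(n,2) + (-18)·C(n,3).
At n = 13: n = 13, so b_{13} = 2 - 26 - 1248 - 5148 = -6420.

-6420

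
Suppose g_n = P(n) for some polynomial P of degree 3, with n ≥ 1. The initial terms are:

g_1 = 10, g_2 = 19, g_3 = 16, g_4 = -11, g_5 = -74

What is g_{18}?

-9629

1st diffs: 9, -3, -27, -63.
2nd diffs: -12, -24, -36.
3rd diffs: -12, -12 (constant).
Newton forward-difference form: g_n = 10 + 9·C(n-1,1) + (-12)·C(n-1,2) + (-12)·C(n-1,3).
At n = 18: n-1 = 17, so g_{18} = 10 + 153 - 1632 - 8160 = -9629.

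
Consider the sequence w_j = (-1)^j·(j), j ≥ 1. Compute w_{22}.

22

(-1)^22 = 1; j at j=22 is 22; so w_{22} = 22.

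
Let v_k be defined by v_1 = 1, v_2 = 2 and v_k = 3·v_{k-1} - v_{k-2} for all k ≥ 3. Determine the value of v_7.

233

Applying the relation repeatedly:
v_3 = 5; v_4 = 13; v_5 = 34; v_6 = 89; v_7 = 233.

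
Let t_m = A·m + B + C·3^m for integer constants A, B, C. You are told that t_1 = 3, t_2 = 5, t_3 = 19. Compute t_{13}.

Write the equations: A + B + 3C = 3; 2A + B + 9C = 5; 3A + B + 27C = 19.
Subtracting the first from the second: A + 6C = 2.
Subtracting the second from the third: A + 18C = 14.
Solving: C = 1, A = -4, then B = 4.
Hence t_{13} = -4·13 + 4 + 1·1594323 = 1594275.

1594275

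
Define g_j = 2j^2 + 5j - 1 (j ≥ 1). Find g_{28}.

1707

g_{28} = 2·28^2 + 5·28 - 1 = 1707.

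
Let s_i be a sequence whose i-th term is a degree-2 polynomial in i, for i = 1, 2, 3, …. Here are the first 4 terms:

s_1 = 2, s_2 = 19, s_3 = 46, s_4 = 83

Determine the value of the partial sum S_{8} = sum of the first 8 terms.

1052

1st diffs: 17, 27, 37.
2nd diffs: 10, 10 (constant).
Newton forward-difference form: s_i = 2 + 17·C(i-1,1) + 10·C(i-1,2).
Continuing: 130, 187, 254, 331.
Summing i = 1..8 (8 terms) gives 1052.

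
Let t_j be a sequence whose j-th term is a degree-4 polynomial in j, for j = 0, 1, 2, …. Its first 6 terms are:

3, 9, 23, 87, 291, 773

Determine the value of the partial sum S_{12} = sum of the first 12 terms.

60998

1st diffs: 6, 14, 64, 204, 482.
2nd diffs: 8, 50, 140, 278.
3rd diffs: 42, 90, 138.
4th diffs: 48, 48 (constant).
Newton forward-difference form: t_j = 3 + 6·C(j,1) + 8·C(j,2) + 42·C(j,3) + 48·C(j,4).
Continuing: …, 1719, 3363, 5987, 9921, …, t_{11} = 23279.
Summing j = 0..11 (12 terms) gives 60998.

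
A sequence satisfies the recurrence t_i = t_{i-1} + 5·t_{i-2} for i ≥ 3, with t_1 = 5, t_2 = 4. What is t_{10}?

28669

Compute successive terms:
t_3 = 29;  t_4 = 49;  t_5 = 194;  t_6 = 439;  t_7 = 1409;  t_8 = 3604;  t_9 = 10649;  t_{10} = 28669.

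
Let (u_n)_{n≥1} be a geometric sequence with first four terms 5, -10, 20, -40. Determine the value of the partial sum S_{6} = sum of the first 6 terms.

Common ratio r = -2.
u_n = 5·(-2)^(n-1).
S = 5·((-2)^6 - 1)/(-2 - 1) = 5·(64 - 1)/(-3) = -105.

-105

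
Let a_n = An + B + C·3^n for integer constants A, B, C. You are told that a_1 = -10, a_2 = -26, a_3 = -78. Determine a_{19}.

-3486784366

Plug in n = 1, 2, 3: A + B + 3C = -10; 2A + B + 9C = -26; 3A + B + 27C = -78.
Subtracting the first from the second: A + 6C = -16.
Subtracting the second from the third: A + 18C = -52.
Solving: C = -3, A = 2, then B = -3.
So a_n = 2·n + (-3) + (-3)·3^n; at n=19 this is -3486784366.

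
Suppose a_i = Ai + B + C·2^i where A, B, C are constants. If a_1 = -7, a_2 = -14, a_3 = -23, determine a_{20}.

At i = 1, 2, 3: A + B + 2C = -7; 2A + B + 4C = -14; 3A + B + 8C = -23.
Subtracting the first from the second: A + 2C = -7.
Subtracting the second from the third: A + 4C = -9.
Solving: C = -1, A = -5, then B = 0.
Hence a_{20} = -5·20 + 0 + (-1)·1048576 = -1048676.

-1048676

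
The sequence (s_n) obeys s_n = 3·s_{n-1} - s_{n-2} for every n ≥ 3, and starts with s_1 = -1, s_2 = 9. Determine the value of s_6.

516

Step forward from the initial values:
s_3 = 28  s_4 = 75  s_5 = 197  s_6 = 516.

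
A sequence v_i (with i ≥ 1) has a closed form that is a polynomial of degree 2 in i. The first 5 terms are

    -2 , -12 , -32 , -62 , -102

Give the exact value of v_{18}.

1st diffs: -10, -20, -30, -40.
2nd diffs: -10, -10, -10 (constant).
Newton forward-difference form: v_i = -2 + (-10)·C(i-1,1) + (-10)·C(i-1,2).
At i = 18: i-1 = 17, so v_{18} = -2 - 170 - 1360 = -1532.

-1532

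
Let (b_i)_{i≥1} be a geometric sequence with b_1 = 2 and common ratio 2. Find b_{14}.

b_i = 2·2^(i-1).
b_{14} = 2·2^13 = 16384.

16384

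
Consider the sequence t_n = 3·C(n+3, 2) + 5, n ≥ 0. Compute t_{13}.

365

C(16, 2) = 120, so t_{13} = 365.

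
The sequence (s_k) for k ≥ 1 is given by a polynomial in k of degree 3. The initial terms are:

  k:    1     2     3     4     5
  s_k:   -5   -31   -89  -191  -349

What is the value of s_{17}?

1st diffs: -26, -58, -102, -158.
2nd diffs: -32, -44, -56.
3rd diffs: -12, -12 (constant).
Newton forward-difference form: s_k = -5 + (-26)·C(k-1,1) + (-32)·C(k-1,2) + (-12)·C(k-1,3).
At k = 17: k-1 = 16, so s_{17} = -5 - 416 - 3840 - 6720 = -10981.

-10981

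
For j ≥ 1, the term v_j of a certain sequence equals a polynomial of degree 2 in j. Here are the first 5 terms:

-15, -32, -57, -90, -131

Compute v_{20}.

-1706

1st diffs: -17, -25, -33, -41.
2nd diffs: -8, -8, -8 (constant).
Newton forward-difference form: v_j = -15 + (-17)·C(j-1,1) + (-8)·C(j-1,2).
At j = 20: j-1 = 19, so v_{20} = -15 - 323 - 1368 = -1706.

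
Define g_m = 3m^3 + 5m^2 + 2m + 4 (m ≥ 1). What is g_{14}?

9244

g_{14} = 3·14^3 + 5·14^2 + 2·14 + 4 = 9244.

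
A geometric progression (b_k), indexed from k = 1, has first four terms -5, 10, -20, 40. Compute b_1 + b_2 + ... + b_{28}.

447392425

Common ratio r = -2.
b_k = (-5)·(-2)^(k-1).
S = (-5)·((-2)^28 - 1)/(-2 - 1) = (-5)·(268435456 - 1)/(-3) = 447392425.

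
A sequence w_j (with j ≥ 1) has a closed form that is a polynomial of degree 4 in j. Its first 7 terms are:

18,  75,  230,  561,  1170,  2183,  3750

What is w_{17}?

1st diffs: 57, 155, 331, 609, 1013, 1567.
2nd diffs: 98, 176, 278, 404, 554.
3rd diffs: 78, 102, 126, 150.
4th diffs: 24, 24, 24 (constant).
So w_j = j^4 + 3j^3 + 6j^2 + 3j + 5.
Evaluating at j = 17 gives w_{17} = 100050.

100050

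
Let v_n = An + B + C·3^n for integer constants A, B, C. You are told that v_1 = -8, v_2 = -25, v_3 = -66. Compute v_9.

-39408

At n = 1, 2, 3: A + B + 3C = -8; 2A + B + 9C = -25; 3A + B + 27C = -66.
Subtracting the first from the second: A + 6C = -17.
Subtracting the second from the third: A + 18C = -41.
Solving: C = -2, A = -5, then B = 3.
Therefore v_9 = -45 + 3 + (-2)·19683 = -39408.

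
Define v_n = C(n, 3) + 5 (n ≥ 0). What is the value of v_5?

15

C(5, 3) = 10, so v_5 = 15.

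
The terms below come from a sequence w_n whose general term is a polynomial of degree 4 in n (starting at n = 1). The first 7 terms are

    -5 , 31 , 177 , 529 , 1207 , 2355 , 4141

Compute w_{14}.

53659

1st diffs: 36, 146, 352, 678, 1148, 1786.
2nd diffs: 110, 206, 326, 470, 638.
3rd diffs: 96, 120, 144, 168.
4th diffs: 24, 24, 24 (constant).
So w_n = n^4 + 6n^3 - 6n^2 - 3n - 3.
Evaluating at n = 14 gives w_{14} = 53659.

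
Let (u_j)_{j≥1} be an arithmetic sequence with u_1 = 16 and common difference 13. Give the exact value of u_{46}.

601

u_j = 16 + (j - 1)·13.
u_{46} = 16 + 45·13 = 601.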